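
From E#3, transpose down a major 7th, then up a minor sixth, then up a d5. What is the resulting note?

Ab3

Down a major seventh from E#3: F#2 (11 semitones down).
Up a minor sixth from F#2: D3 (8 semitones up).
A diminished fifth up from D3 is Ab3.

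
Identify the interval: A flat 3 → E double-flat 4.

diminished fifth

A to E spans five letter names (A-B-C-D-E) — that makes it a fifth of some quality.
The perfect fifth is 7 semitones; here we have 6, one semitone narrower: diminished.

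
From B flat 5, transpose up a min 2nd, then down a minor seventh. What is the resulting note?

A minor second up from Bb5 is Cb6.
Cb6 down a minor seventh → Db5 (10 semitones).

D flat 5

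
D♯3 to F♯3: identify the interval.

minor third

D to F spans three letter names (D-E-F): a third.
D#3 to F#3 is 3 semitones, a half step short of the major third (4), so this is minor.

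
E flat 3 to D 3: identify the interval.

minor 2nd

Descending from Eb3 to D3 is the same interval as ascending D3 to Eb3.
D to E spans two letter names (D-E) — that makes it a second of some quality.
At 1 semitone, D3→Eb3 falls one short of a major second: minor.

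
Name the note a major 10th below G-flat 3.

E-double-flat 2

Counting three letter names plus an octave down from G lands on E.
A major tenth is 16 semitones; 16 semitones down from Gb3 gives Ebb2.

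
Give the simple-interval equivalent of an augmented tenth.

Each octave removed subtracts seven from the number: 10 − 7 = 3.
Quality carries through unchanged, so the simple form is an augmented third.

augmented third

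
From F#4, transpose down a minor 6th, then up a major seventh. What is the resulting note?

Down a minor sixth from F#4: A#3 (8 semitones down).
A#3 up a major seventh → G##4 (11 semitones).

G##4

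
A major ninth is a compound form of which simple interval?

Subtracting seven from the interval number removes an octave: 9 − 7 = 2.
That makes a major ninth a compound major second — an octave plus a major second.

M2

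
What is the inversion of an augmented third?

Inverted interval numbers add to nine, so a third pairs with a sixth (3 + 6 = 9).
The quality also flips — augmented becomes diminished — giving a diminished sixth.

diminished 6th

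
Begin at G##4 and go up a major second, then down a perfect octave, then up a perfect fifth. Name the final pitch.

G##4 up a major second → A##4 (2 semitones).
A perfect octave down from A##4 is A##3.
A perfect fifth up from A##3 is E##4.

E##4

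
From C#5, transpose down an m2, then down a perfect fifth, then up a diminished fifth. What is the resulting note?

B4

Down a minor second from C#5: B#4 (1 semitone down).
A perfect fifth down from B#4 is E#4.
Up a diminished fifth from E#4: B4 (6 semitones up).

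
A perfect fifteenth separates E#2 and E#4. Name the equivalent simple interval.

Take out an octave (7 from the number): 15 − 7 = 8.
So a perfect fifteenth is an octave plus a perfect octave. The quality is unchanged.

perfect 8th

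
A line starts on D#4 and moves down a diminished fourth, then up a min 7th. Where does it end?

G##4

A diminished fourth down from D#4 is A##3.
Up a minor seventh from A##3: G##4 (10 semitones up).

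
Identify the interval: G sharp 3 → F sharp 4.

minor 7th

G to F spans seven letter names (G-A-B-C-D-E-F) — that makes it a seventh of some quality.
G#3 to F#4 is 10 semitones, a half step short of the major seventh (11), so this is minor.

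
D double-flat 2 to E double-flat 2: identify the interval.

major second

D to E spans two letter names (D-E) — that makes it a second of some quality.
The major second spans 2 semitones, and Dbb2 to Ebb2 is exactly 2 semitones — so this is a major second.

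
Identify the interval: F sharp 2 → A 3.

F to A spans three letter names (F-G-A), plus an octave — that makes it a tenth of some quality.
At 15 semitones, F#2→A3 falls one short of a major tenth: minor.
(Equivalently, a compound minor third: a minor third plus an octave.)

minor 10th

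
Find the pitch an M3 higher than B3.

Counting three letter names up from B lands on D.
Moving 4 semitones up from B3 (the size of a major third) reaches D#4.

D#4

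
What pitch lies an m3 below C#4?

The third takes the letter from C down to A.
Moving 3 semitones down from C#4 (the size of a minor third) reaches A#3.

A#3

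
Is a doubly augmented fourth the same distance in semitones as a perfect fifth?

Yes

A doubly augmented fourth = 7 semitones = a perfect fifth; enharmonically equal.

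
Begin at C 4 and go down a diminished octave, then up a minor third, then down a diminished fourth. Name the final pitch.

B sharp 2

C4 down a diminished octave → C#3 (11 semitones).
A minor third up from C#3 is E3.
E3 down a diminished fourth → B#2 (4 semitones).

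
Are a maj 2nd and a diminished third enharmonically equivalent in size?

Yes

A major second = 2 semitones = a diminished third; enharmonically equal.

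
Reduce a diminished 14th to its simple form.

Each octave removed subtracts seven from the number: 14 − 7 = 7.
That makes a diminished fourteenth a compound diminished seventh — an octave plus a diminished seventh.

d7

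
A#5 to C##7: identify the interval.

A to C spans three letter names (A-B-C), plus an octave — that makes it a tenth of some quality.
The major tenth spans 16 semitones, and A#5 to C##7 is exactly 16 semitones — so this is a major tenth.
(Equivalently, a compound major third: a major third plus an octave.)

M10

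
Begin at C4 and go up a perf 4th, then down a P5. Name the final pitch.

A perfect fourth up from C4 is F4.
A perfect fifth down from F4 is Bb3.

Bb3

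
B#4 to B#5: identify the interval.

perfect octave

B to B is the same letter name, plus an octave — that makes it an octave of some quality.
Counting semitones, B#4→B#5 is 12, which is the perfect octave.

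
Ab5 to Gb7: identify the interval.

minor fourteenth

A to G spans seven letter names (A-B-C-D-E-F-G), plus an octave, so the interval is some kind of fourteenth.
At 22 semitones, Ab5→Gb7 falls one short of a major fourteenth: minor.
(Equivalently, a compound minor seventh: a minor seventh plus an octave.)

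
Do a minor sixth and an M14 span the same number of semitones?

No

8 semitones (minor sixth) vs 23 semitones (major fourteenth): not equal.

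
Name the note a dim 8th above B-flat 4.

B-double-flat 5

An octave keeps the letter name B, an octave up from B.
Moving 11 semitones up from Bb4 (the size of a diminished octave) reaches Bbb5.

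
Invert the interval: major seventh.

m2

Interval numbers invert to sum to nine: 7 + 2 = 9, so a seventh inverts to a second.
Quality inverts too: major becomes minor. That makes the inversion a minor second.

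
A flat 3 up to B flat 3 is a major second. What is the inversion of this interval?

minor 7th

Interval numbers invert to sum to nine: 2 + 7 = 9, so a second inverts to a seventh.
The quality also flips — major becomes minor — giving a minor seventh.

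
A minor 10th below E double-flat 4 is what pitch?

The tenth's letter: E down three letter names plus an octave → C.
A minor tenth is 15 semitones; 15 semitones down from Ebb4 gives Cb3.

C flat 3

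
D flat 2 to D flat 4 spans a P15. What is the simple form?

perfect octave

Take out an octave (7 from the number): 15 − 7 = 8.
That makes a perfect fifteenth a compound perfect octave — an octave plus a perfect octave.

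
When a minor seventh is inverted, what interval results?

Inverted interval numbers add to nine, so a seventh pairs with a second (7 + 2 = 9).
The quality also flips — minor becomes major — giving a major second.

major 2nd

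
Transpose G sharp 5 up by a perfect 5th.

D sharp 6

Counting five letter names up from G lands on D.
A perfect fifth spans 7 semitones, so from G#5 the target pitch is D#6.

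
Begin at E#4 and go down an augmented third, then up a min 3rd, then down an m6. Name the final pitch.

An augmented third down from E#4 is C4.
A minor third up from C4 is Eb4.
Eb4 down a minor sixth → G3 (8 semitones).

G3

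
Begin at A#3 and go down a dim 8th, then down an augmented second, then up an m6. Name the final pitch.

Down a diminished octave from A#3: A##2 (11 semitones down).
A##2 down an augmented second → G#2 (3 semitones).
Up a minor sixth from G#2: E3 (8 semitones up).

E3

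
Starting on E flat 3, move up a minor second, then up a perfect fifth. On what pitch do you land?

C flat 4

Eb3 up a minor second → Fb3 (1 semitone).
Up a perfect fifth from Fb3: Cb4 (7 semitones up).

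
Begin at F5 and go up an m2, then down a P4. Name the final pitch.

F5 up a minor second → Gb5 (1 semitone).
A perfect fourth down from Gb5 is Db5.

Db5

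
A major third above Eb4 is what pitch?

G4

Counting three letter names up from E lands on G.
Moving 4 semitones up from Eb4 (the size of a major third) reaches G4.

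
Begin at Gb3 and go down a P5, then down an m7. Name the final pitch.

Gb3 down a perfect fifth → Cb3 (7 semitones).
Cb3 down a minor seventh → Db2 (10 semitones).

Db2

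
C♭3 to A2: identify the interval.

d3

Descending from Cb3 to A2 is the same interval as ascending A2 to Cb3.
A to C spans three letter names (A-B-C), so the interval is some kind of third.
A major third would be 4 semitones; A2 to Cb3 is 2, two semitones narrower, so the interval is diminished.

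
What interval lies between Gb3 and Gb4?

G to G is the same letter name, plus an octave, so the interval is some kind of octave.
Counting semitones, Gb3→Gb4 is 12, which is the perfect octave.

perfect 8th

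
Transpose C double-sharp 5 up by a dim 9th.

The ninth's letter: C up two letter names plus an octave → D.
A diminished ninth spans 12 semitones, so from C##5 the target pitch is D6.

D 6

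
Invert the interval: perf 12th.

perfect 4th

First reduce the compound perfect twelfth to its simple form, a perfect fifth.
Inverted interval numbers add to nine, so a fifth pairs with a fourth (5 + 4 = 9).
Quality inverts too: perfect stays perfect. That makes the inversion a perfect fourth.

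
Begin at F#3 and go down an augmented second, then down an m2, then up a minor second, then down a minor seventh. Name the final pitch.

An augmented second down from F#3 is Eb3.
A minor second down from Eb3 is D3.
Up a minor second from D3: Eb3 (1 semitone up).
A minor seventh down from Eb3 is F2.

F2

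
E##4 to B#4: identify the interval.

E to B spans five letter names (E-F-G-A-B) — that makes it a fifth of some quality.
A perfect fifth would be 7 semitones; E##4 to B#4 is 6, one semitone narrower, so the interval is diminished.

diminished fifth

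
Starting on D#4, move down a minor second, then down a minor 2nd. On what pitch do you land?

A minor second down from D#4 is C##4.
Down a minor second from C##4: B##3 (1 semitone down).

B##3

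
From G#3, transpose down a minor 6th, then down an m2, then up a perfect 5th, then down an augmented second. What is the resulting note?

D#3

G#3 down a minor sixth → B#2 (8 semitones).
B#2 down a minor second → A##2 (1 semitone).
A perfect fifth up from A##2 is E##3.
Down an augmented second from E##3: D#3 (3 semitones down).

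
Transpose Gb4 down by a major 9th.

Fb3

Counting two letter names plus an octave down from G lands on F.
A major ninth is 14 semitones; 14 semitones down from Gb4 gives Fb3.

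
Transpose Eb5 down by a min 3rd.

C5

The third takes the letter from E down to C.
A minor third spans 3 semitones, so from Eb5 the target pitch is C5.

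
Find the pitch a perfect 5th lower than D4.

G3

Five letter names down from D: G.
A perfect fifth is 7 semitones; 7 semitones down from D4 gives G3.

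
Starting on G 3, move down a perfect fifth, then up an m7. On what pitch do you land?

Down a perfect fifth from G3: C3 (7 semitones down).
C3 up a minor seventh → Bb3 (10 semitones).

B flat 3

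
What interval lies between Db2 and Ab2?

perfect fifth

D to A spans five letter names (D-E-F-G-A) — that makes it a fifth of some quality.
Counting semitones, Db2→Ab2 is 7, which is the perfect fifth.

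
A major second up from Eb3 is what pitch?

F3

Two letter names up from E: F.
A major second is 2 semitones; 2 semitones up from Eb3 gives F3.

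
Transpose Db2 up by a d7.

Cbb3

Seven letter names up from D: C.
A diminished seventh spans 9 semitones, so from Db2 the target pitch is Cbb3.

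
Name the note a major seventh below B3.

The seventh takes the letter from B down to C.
A major seventh spans 11 semitones, so from B3 the target pitch is C3.

C3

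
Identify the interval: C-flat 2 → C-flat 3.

C to C is the same letter name, plus an octave — that makes it an octave of some quality.
The perfect octave spans 12 semitones, and Cb2 to Cb3 is exactly 12 semitones — so this is a perfect octave.

perfect octave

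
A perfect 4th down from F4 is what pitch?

C4

Counting four letter names down from F lands on C.
Moving 5 semitones down from F4 (the size of a perfect fourth) reaches C4.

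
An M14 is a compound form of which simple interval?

M7

Each octave removed subtracts seven from the number: 14 − 7 = 7.
Quality carries through unchanged, so the simple form is a major seventh.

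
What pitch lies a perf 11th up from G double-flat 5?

C double-flat 7

Counting four letter names plus an octave up from G lands on C.
A perfect eleventh spans 17 semitones, so from Gbb5 the target pitch is Cbb7.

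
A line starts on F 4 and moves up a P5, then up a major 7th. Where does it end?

B 5

A perfect fifth up from F4 is C5.
Up a major seventh from C5: B5 (11 semitones up).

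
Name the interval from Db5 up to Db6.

perfect 8th

D to D is the same letter name, plus an octave: an octave.
Counting semitones, Db5→Db6 is 12, which is the perfect octave.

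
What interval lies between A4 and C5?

A to C spans three letter names (A-B-C): a third.
A4 to C5 is 3 semitones, a half step short of the major third (4), so this is minor.

minor 3rd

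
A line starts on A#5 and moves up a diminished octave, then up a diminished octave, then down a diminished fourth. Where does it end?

E7

Up a diminished octave from A#5: A6 (11 semitones up).
Up a diminished octave from A6: Ab7 (11 semitones up).
A diminished fourth down from Ab7 is E7.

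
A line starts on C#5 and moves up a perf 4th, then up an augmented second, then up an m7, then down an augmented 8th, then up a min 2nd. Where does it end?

C#5 up a perfect fourth → F#5 (5 semitones).
An augmented second up from F#5 is G##5.
A minor seventh up from G##5 is F##6.
An augmented octave down from F##6 is F#5.
F#5 up a minor second → G5 (1 semitone).

G5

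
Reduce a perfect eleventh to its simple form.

P4

Subtracting seven from the interval number removes an octave: 11 − 7 = 4.
Quality carries through unchanged, so the simple form is a perfect fourth.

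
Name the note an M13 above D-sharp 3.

B-sharp 4

Counting six letter names plus an octave up from D lands on B.
A major thirteenth spans 21 semitones, so from D#3 the target pitch is B#4.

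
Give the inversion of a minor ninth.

major seventh

First reduce the compound minor ninth to its simple form, a minor second.
Inverted interval numbers add to nine, so a second pairs with a seventh (2 + 7 = 9).
Quality inverts too: minor becomes major. That makes the inversion a major seventh.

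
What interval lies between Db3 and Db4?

D to D is the same letter name, plus an octave, so the interval is some kind of octave.
The perfect octave spans 12 semitones, and Db3 to Db4 is exactly 12 semitones — so this is a perfect octave.

P8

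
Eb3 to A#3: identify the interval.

doubly augmented fourth

E to A spans four letter names (E-F-G-A): a fourth.
Eb3 to A#3 spans 7 semitones — two semitones wider than the perfect fourth (5) — giving a doubly augmented fourth.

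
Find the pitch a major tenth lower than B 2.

Counting three letter names plus an octave down from B lands on G.
A major tenth is 16 semitones; 16 semitones down from B2 gives G1.

G 1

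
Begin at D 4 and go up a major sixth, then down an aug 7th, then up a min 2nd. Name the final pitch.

D double-flat 4

D4 up a major sixth → B4 (9 semitones).
Down an augmented seventh from B4: Cb4 (12 semitones down).
Cb4 up a minor second → Dbb4 (1 semitone).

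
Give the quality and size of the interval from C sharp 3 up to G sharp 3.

P5

C to G spans five letter names (C-D-E-F-G) — that makes it a fifth of some quality.
C#3 to G#3 is 7 semitones, matching the perfect fifth exactly, so the quality is perfect.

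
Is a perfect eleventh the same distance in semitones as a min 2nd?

A perfect eleventh is 17 semitones but a minor second is 1 semitone — different sizes.

No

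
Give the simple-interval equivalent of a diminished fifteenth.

diminished octave

Take out an octave (7 from the number): 15 − 7 = 8.
So a diminished fifteenth is an octave plus a diminished octave. The quality is unchanged.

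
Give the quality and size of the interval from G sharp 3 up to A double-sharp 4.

augmented ninth

G to A spans two letter names (G-A), plus an octave: a ninth.
G#3 to A##4 spans 15 semitones — one semitone wider than the major ninth (14) — giving an augmented ninth.
(Equivalently, a compound augmented second: an augmented second plus an octave.)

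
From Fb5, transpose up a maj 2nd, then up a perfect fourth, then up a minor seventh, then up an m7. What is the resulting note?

Abb7

Up a major second from Fb5: Gb5 (2 semitones up).
A perfect fourth up from Gb5 is Cb6.
Up a minor seventh from Cb6: Bbb6 (10 semitones up).
A minor seventh up from Bbb6 is Abb7.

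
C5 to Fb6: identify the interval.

C to F spans four letter names (C-D-E-F), plus an octave: an eleventh.
C5 to Fb6 spans 16 semitones — one semitone narrower than the perfect eleventh (17) — giving a diminished eleventh.
(Equivalently, a compound diminished fourth: a diminished fourth plus an octave.)

diminished eleventh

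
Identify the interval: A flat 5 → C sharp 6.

A to C spans three letter names (A-B-C), so the interval is some kind of third.
The major third is 4 semitones; here we have 5, one semitone wider: augmented.

augmented third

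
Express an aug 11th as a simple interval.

A4

Subtracting seven from the interval number removes an octave: 11 − 7 = 4.
That makes an augmented eleventh a compound augmented fourth — an octave plus an augmented fourth.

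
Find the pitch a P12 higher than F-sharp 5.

Counting five letter names plus an octave up from F lands on C.
Moving 19 semitones up from F#5 (the size of a perfect twelfth) reaches C#7.

C-sharp 7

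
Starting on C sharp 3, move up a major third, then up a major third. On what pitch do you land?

C#3 up a major third → E#3 (4 semitones).
A major third up from E#3 is G##3.

G double-sharp 3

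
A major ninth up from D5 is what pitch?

Two letters up from D (plus an octave) reaches E.
A major ninth spans 14 semitones, so from D5 the target pitch is E6.

E6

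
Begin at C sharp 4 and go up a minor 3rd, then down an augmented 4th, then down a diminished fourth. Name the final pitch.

C#4 up a minor third → E4 (3 semitones).
An augmented fourth down from E4 is Bb3.
A diminished fourth down from Bb3 is F#3.

F sharp 3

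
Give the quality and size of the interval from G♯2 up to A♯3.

G to A spans two letter names (G-A), plus an octave — that makes it a ninth of some quality.
G#2 to A#3 is 14 semitones, matching the major ninth exactly, so the quality is major.
(Equivalently, a compound major second: a major second plus an octave.)

major 9th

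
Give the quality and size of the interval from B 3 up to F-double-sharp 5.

augmented twelfth

B to F spans five letter names (B-C-D-E-F), plus an octave, so the interval is some kind of twelfth.
The perfect twelfth is 19 semitones; here we have 20, one semitone wider: augmented.
(Equivalently, a compound augmented fifth: an augmented fifth plus an octave.)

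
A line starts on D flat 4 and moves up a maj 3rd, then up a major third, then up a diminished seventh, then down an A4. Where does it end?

A major third up from Db4 is F4.
Up a major third from F4: A4 (4 semitones up).
Up a diminished seventh from A4: Gb5 (9 semitones up).
An augmented fourth down from Gb5 is Dbb5.

D double-flat 5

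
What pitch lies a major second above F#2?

G#2

The second takes the letter from F up to G.
A major second is 2 semitones; 2 semitones up from F#2 gives G#2.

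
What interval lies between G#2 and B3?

G to B spans three letter names (G-A-B), plus an octave: a tenth.
A major tenth would be 16 semitones, but G#2 to B3 is 15 — one semitone narrower, making it a minor tenth.
(Equivalently, a compound minor third: a minor third plus an octave.)

minor tenth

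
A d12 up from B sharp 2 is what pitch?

F sharp 4

The twelfth's letter: B up five letter names plus an octave → F.
A diminished twelfth spans 18 semitones, so from B#2 the target pitch is F#4.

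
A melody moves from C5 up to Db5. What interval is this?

C to D spans two letter names (C-D), so the interval is some kind of second.
C5 to Db5 is 1 semitone, a half step short of the major second (2), so this is minor.

minor 2nd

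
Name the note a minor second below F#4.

The second takes the letter from F down to E.
Moving 1 semitone down from F#4 (the size of a minor second) reaches E#4.

E#4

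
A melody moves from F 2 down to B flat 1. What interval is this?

Descending from F2 to Bb1 is the same interval as ascending Bb1 to F2.
B to F spans five letter names (B-C-D-E-F) — that makes it a fifth of some quality.
Bb1 to F2 is 7 semitones, matching the perfect fifth exactly, so the quality is perfect.

perfect 5th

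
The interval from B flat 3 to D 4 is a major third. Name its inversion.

Inverted interval numbers add to nine, so a third pairs with a sixth (3 + 6 = 9).
The quality also flips — major becomes minor — giving a minor sixth.

minor sixth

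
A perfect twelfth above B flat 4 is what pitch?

The twelfth's letter: B up five letter names plus an octave → F.
Moving 19 semitones up from Bb4 (the size of a perfect twelfth) reaches F6.

F 6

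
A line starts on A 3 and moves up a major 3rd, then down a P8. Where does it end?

C sharp 3

A major third up from A3 is C#4.
C#4 down a perfect octave → C#3 (12 semitones).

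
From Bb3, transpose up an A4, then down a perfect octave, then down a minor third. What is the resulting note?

C#3

Up an augmented fourth from Bb3: E4 (6 semitones up).
E4 down a perfect octave → E3 (12 semitones).
A minor third down from E3 is C#3.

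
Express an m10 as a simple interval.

Each octave removed subtracts seven from the number: 10 − 7 = 3.
So a minor tenth is an octave plus a minor third. The quality is unchanged.

minor 3rd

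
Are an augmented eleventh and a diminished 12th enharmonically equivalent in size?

Both span 18 semitones: an augmented eleventh and a diminished twelfth are the same chromatic distance.

Yes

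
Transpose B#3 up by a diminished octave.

For an octave the letter name doesn't change: still B, an octave up.
A diminished octave spans 11 semitones, so from B#3 the target pitch is B4.

B4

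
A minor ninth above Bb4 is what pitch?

Cb6

The ninth's letter: B up two letter names plus an octave → C.
A minor ninth spans 13 semitones, so from Bb4 the target pitch is Cb6.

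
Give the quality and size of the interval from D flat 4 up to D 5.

D to D is the same letter name, plus an octave: an octave.
A perfect octave would be 12 semitones; Db4 to D5 is 13, one semitone wider, so the interval is augmented.

augmented octave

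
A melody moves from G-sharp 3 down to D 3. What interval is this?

Descending from G#3 to D3 is the same interval as ascending D3 to G#3.
D to G spans four letter names (D-E-F-G) — that makes it a fourth of some quality.
D3 to G#3 spans 6 semitones — one semitone wider than the perfect fourth (5) — giving an augmented fourth.

augmented 4th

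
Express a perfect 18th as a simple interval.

perfect fourth

Each octave removed subtracts seven from the number: 18 − 14 = 4.
Quality carries through unchanged, so the simple form is a perfect fourth.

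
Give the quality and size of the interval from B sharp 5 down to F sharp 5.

Descending from B#5 to F#5 is the same interval as ascending F#5 to B#5.
F to B spans four letter names (F-G-A-B): a fourth.
F#5 to B#5 spans 6 semitones — one semitone wider than the perfect fourth (5) — giving an augmented fourth.

augmented 4th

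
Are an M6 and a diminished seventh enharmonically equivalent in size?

Yes

Both span 9 semitones: a major sixth and a diminished seventh are the same chromatic distance.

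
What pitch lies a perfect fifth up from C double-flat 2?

G double-flat 2

The fifth takes the letter from C up to G.
Moving 7 semitones up from Cbb2 (the size of a perfect fifth) reaches Gbb2.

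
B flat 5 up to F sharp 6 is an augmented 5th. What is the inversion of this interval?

Inverted interval numbers add to nine, so a fifth pairs with a fourth (5 + 4 = 9).
And augmented becomes diminished under inversion, so we get a diminished fourth.

d4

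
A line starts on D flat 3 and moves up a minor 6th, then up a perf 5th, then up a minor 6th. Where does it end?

A minor sixth up from Db3 is Bbb3.
Up a perfect fifth from Bbb3: Fb4 (7 semitones up).
Fb4 up a minor sixth → Dbb5 (8 semitones).

D double-flat 5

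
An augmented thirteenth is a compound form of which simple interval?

augmented sixth

Take out an octave (7 from the number): 13 − 7 = 6.
That makes an augmented thirteenth a compound augmented sixth — an octave plus an augmented sixth.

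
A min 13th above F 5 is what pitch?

Counting six letter names plus an octave up from F lands on D.
Moving 20 semitones up from F5 (the size of a minor thirteenth) reaches Db7.

D flat 7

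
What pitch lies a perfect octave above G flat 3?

For an octave the letter name doesn't change: still G, an octave up.
Moving 12 semitones up from Gb3 (the size of a perfect octave) reaches Gb4.

G flat 4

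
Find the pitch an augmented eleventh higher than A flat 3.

Four letters up from A (plus an octave) reaches D.
Moving 18 semitones up from Ab3 (the size of an augmented eleventh) reaches D5.

D 5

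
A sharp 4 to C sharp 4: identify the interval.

major sixth

Descending from A#4 to C#4 is the same interval as ascending C#4 to A#4.
C to A spans six letter names (C-D-E-F-G-A) — that makes it a sixth of some quality.
C#4 to A#4 is 9 semitones, matching the major sixth exactly, so the quality is major.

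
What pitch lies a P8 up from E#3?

E#4

The letter stays E (same as the start), shifted an octave up.
Moving 12 semitones up from E#3 (the size of a perfect octave) reaches E#4.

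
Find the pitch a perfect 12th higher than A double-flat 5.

E double-flat 7

Counting five letter names plus an octave up from A lands on E.
A perfect twelfth is 19 semitones; 19 semitones up from Abb5 gives Ebb7.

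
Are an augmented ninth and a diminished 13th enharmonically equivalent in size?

An augmented ninth is 15 semitones but a diminished thirteenth is 19 semitones — different sizes.

No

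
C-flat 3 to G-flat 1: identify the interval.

P11

Descending from Cb3 to Gb1 is the same interval as ascending Gb1 to Cb3.
G to C spans four letter names (G-A-B-C), plus an octave, so the interval is some kind of eleventh.
Gb1 to Cb3 is 17 semitones, matching the perfect eleventh exactly, so the quality is perfect.
(Equivalently, a compound perfect fourth: a perfect fourth plus an octave.)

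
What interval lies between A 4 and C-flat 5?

A to C spans three letter names (A-B-C) — that makes it a third of some quality.
The major third is 4 semitones; here we have 2, two semitones narrower: diminished.

d3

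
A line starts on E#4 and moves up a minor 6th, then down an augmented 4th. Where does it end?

A minor sixth up from E#4 is C#5.
An augmented fourth down from C#5 is G4.

G4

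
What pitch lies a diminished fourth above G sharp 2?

C 3

The fourth takes the letter from G up to C.
Moving 4 semitones up from G#2 (the size of a diminished fourth) reaches C3.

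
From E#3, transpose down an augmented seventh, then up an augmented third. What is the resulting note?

A#2

An augmented seventh down from E#3 is F2.
Up an augmented third from F2: A#2 (5 semitones up).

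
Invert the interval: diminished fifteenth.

First reduce the compound diminished fifteenth to its simple form, a diminished octave.
Interval numbers invert to sum to nine: 8 + 1 = 9, so an octave inverts to a unison.
Quality inverts too: diminished becomes augmented. That makes the inversion an augmented unison.

augmented 1st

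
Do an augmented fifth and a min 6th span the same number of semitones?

An augmented fifth = 8 semitones = a minor sixth; enharmonically equal.

Yes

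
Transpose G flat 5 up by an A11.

Counting four letter names plus an octave up from G lands on C.
An augmented eleventh is 18 semitones; 18 semitones up from Gb5 gives C7.

C 7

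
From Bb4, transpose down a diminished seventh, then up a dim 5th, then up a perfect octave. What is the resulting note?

G5

A diminished seventh down from Bb4 is C#4.
Up a diminished fifth from C#4: G4 (6 semitones up).
Up a perfect octave from G4: G5 (12 semitones up).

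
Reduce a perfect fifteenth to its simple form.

perfect 8th

Each octave removed subtracts seven from the number: 15 − 7 = 8.
Quality carries through unchanged, so the simple form is a perfect octave.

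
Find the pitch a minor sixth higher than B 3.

Counting six letter names up from B lands on G.
Moving 8 semitones up from B3 (the size of a minor sixth) reaches G4.

G 4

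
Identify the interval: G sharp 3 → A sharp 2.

Descending from G#3 to A#2 is the same interval as ascending A#2 to G#3.
A to G spans seven letter names (A-B-C-D-E-F-G), so the interval is some kind of seventh.
At 10 semitones, A#2→G#3 falls one short of a major seventh: minor.

minor 7th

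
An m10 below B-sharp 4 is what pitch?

G-double-sharp 3

Counting three letter names plus an octave down from B lands on G.
Moving 15 semitones down from B#4 (the size of a minor tenth) reaches G##3.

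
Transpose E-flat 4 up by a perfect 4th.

The fourth takes the letter from E up to A.
Moving 5 semitones up from Eb4 (the size of a perfect fourth) reaches Ab4.

A-flat 4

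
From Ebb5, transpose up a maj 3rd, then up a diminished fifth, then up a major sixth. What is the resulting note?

Bbb6

Ebb5 up a major third → Gb5 (4 semitones).
A diminished fifth up from Gb5 is Dbb6.
Up a major sixth from Dbb6: Bbb6 (9 semitones up).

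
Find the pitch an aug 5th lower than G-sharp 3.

C 3

Counting five letter names down from G lands on C.
Moving 8 semitones down from G#3 (the size of an augmented fifth) reaches C3.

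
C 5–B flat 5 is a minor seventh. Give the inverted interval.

major 2nd

Interval numbers invert to sum to nine: 7 + 2 = 9, so a seventh inverts to a second.
Quality inverts too: minor becomes major. That makes the inversion a major second.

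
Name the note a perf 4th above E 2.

Four letter names up from E: A.
A perfect fourth is 5 semitones; 5 semitones up from E2 gives A2.

A 2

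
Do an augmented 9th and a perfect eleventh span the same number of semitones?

15 semitones (augmented ninth) vs 17 semitones (perfect eleventh): not equal.

No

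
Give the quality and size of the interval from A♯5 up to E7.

d12

A to E spans five letter names (A-B-C-D-E), plus an octave — that makes it a twelfth of some quality.
The perfect twelfth is 19 semitones; here we have 18, one semitone narrower: diminished.
(Equivalently, a compound diminished fifth: a diminished fifth plus an octave.)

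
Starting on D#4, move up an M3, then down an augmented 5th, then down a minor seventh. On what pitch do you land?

A major third up from D#4 is F##4.
F##4 down an augmented fifth → B3 (8 semitones).
B3 down a minor seventh → C#3 (10 semitones).

C#3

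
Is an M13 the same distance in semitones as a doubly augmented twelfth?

Yes

A major thirteenth spans 21 semitones, and a doubly augmented twelfth also spans 21 semitones — they're enharmonic.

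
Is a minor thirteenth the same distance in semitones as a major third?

No

A minor thirteenth spans 20 semitones; a major third spans 4 semitones. They differ by 16.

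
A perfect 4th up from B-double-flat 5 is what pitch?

E-double-flat 6

The fourth takes the letter from B up to E.
A perfect fourth spans 5 semitones, so from Bbb5 the target pitch is Ebb6.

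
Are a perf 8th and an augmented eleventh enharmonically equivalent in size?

12 semitones (perfect octave) vs 18 semitones (augmented eleventh): not equal.

No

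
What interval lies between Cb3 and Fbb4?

C to F spans four letter names (C-D-E-F), plus an octave — that makes it an eleventh of some quality.
The perfect eleventh is 17 semitones; here we have 16, one semitone narrower: diminished.
(Equivalently, a compound diminished fourth: a diminished fourth plus an octave.)

diminished 11th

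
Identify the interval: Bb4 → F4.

Descending from Bb4 to F4 is the same interval as ascending F4 to Bb4.
F to B spans four letter names (F-G-A-B), so the interval is some kind of fourth.
Counting semitones, F4→Bb4 is 5, which is the perfect fourth.

P4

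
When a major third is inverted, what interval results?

m6

The rule of nine gives the new number: 9 − 3 = 6, so a third becomes a sixth.
Quality inverts too: major becomes minor. That makes the inversion a minor sixth.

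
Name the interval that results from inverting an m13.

First reduce the compound minor thirteenth to its simple form, a minor sixth.
Inverted interval numbers add to nine, so a sixth pairs with a third (6 + 3 = 9).
And minor becomes major under inversion, so we get a major third.

M3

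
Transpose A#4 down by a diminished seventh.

Counting seven letter names down from A lands on B.
Moving 9 semitones down from A#4 (the size of a diminished seventh) reaches B##3.

B##3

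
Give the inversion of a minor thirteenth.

First reduce the compound minor thirteenth to its simple form, a minor sixth.
The rule of nine gives the new number: 9 − 6 = 3, so a sixth becomes a third.
And minor becomes major under inversion, so we get a major third.

M3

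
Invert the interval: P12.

perfect fourth

First reduce the compound perfect twelfth to its simple form, a perfect fifth.
Interval numbers invert to sum to nine: 5 + 4 = 9, so a fifth inverts to a fourth.
The quality also flips — perfect stays perfect — giving a perfect fourth.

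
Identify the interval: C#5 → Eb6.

diminished tenth

C to E spans three letter names (C-D-E), plus an octave: a tenth.
The major tenth is 16 semitones; here we have 14, two semitones narrower: diminished.
(Equivalently, a compound diminished third: a diminished third plus an octave.)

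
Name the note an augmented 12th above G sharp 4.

The twelfth's letter: G up five letter names plus an octave → D.
Moving 20 semitones up from G#4 (the size of an augmented twelfth) reaches D##6.

D double-sharp 6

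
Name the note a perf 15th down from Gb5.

A fifteenth keeps the letter name G, two octaves down from G.
A perfect fifteenth spans 24 semitones, so from Gb5 the target pitch is Gb3.

Gb3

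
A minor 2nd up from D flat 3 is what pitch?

Counting two letter names up from D lands on E.
A minor second is 1 semitone; 1 semitone up from Db3 gives Ebb3.

E double-flat 3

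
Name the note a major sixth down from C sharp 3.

Counting six letter names down from C lands on E.
Moving 9 semitones down from C#3 (the size of a major sixth) reaches E2.

E 2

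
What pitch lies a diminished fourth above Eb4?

Abb4

Four letter names up from E: A.
Moving 4 semitones up from Eb4 (the size of a diminished fourth) reaches Abb4.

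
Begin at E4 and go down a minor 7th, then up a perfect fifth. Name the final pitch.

C#4

Down a minor seventh from E4: F#3 (10 semitones down).
Up a perfect fifth from F#3: C#4 (7 semitones up).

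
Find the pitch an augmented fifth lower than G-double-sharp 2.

Five letter names down from G: C.
An augmented fifth is 8 semitones; 8 semitones down from G##2 gives C#2.

C-sharp 2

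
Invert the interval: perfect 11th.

perfect fifth

First reduce the compound perfect eleventh to its simple form, a perfect fourth.
The rule of nine gives the new number: 9 − 4 = 5, so a fourth becomes a fifth.
Quality inverts too: perfect stays perfect. That makes the inversion a perfect fifth.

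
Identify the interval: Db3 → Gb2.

perfect fifth

Descending from Db3 to Gb2 is the same interval as ascending Gb2 to Db3.
G to D spans five letter names (G-A-B-C-D) — that makes it a fifth of some quality.
Counting semitones, Gb2→Db3 is 7, which is the perfect fifth.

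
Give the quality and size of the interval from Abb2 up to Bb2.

A to B spans two letter names (A-B) — that makes it a second of some quality.
Abb2 to Bb2 spans 3 semitones — one semitone wider than the major second (2) — giving an augmented second.

A2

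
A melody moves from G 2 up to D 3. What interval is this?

perfect fifth

G to D spans five letter names (G-A-B-C-D): a fifth.
Counting semitones, G2→D3 is 7, which is the perfect fifth.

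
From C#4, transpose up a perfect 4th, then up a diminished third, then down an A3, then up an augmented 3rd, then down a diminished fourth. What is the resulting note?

A perfect fourth up from C#4 is F#4.
A diminished third up from F#4 is Ab4.
An augmented third down from Ab4 is Fbb4.
Up an augmented third from Fbb4: Ab4 (5 semitones up).
Ab4 down a diminished fourth → E4 (4 semitones).

E4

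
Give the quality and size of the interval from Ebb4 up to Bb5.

augmented 12th

E to B spans five letter names (E-F-G-A-B), plus an octave, so the interval is some kind of twelfth.
The perfect twelfth is 19 semitones; here we have 20, one semitone wider: augmented.
(Equivalently, a compound augmented fifth: an augmented fifth plus an octave.)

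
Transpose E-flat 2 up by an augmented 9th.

Counting two letter names plus an octave up from E lands on F.
An augmented ninth spans 15 semitones, so from Eb2 the target pitch is F#3.

F-sharp 3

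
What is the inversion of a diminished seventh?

Inverted interval numbers add to nine, so a seventh pairs with a second (7 + 2 = 9).
Quality inverts too: diminished becomes augmented. That makes the inversion an augmented second.

augmented second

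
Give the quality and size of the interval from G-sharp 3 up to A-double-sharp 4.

A9

G to A spans two letter names (G-A), plus an octave: a ninth.
The major ninth is 14 semitones; here we have 15, one semitone wider: augmented.
(Equivalently, a compound augmented second: an augmented second plus an octave.)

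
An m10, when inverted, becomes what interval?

major sixth

First reduce the compound minor tenth to its simple form, a minor third.
The rule of nine gives the new number: 9 − 3 = 6, so a third becomes a sixth.
Quality inverts too: minor becomes major. That makes the inversion a major sixth.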